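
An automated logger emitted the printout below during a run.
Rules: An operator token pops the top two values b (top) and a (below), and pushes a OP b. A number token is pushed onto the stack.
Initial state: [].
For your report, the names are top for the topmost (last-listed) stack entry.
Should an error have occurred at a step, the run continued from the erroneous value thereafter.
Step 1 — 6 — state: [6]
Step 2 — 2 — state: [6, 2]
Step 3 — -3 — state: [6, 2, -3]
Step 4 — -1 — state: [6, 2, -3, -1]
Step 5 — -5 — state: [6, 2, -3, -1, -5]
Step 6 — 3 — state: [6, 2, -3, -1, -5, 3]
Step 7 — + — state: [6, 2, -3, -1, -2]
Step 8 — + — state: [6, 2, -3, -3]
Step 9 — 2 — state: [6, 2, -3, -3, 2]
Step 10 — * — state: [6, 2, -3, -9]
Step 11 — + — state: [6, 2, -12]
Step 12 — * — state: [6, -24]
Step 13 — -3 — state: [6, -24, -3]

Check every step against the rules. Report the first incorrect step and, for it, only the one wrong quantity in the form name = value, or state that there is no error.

step 10, top = -6

Recomputing the run from the initial state:
step 1: [6]
step 2: [6, 2]
step 3: [6, 2, -3]
step 4: [6, 2, -3, -1]
step 5: [6, 2, -3, -1, -5]
step 6: [6, 2, -3, -1, -5, 3]
step 7: [6, 2, -3, -1, -2]
step 8: [6, 2, -3, -3]
step 9: [6, 2, -3, -3, 2]
step 10: [6, 2, -3, -6]
step 11: [6, 2, -9]
step 12: [6, -18]
step 13: [6, -18, -3]
The first disagreement with the printout is at step 10, where the value should be top = -6.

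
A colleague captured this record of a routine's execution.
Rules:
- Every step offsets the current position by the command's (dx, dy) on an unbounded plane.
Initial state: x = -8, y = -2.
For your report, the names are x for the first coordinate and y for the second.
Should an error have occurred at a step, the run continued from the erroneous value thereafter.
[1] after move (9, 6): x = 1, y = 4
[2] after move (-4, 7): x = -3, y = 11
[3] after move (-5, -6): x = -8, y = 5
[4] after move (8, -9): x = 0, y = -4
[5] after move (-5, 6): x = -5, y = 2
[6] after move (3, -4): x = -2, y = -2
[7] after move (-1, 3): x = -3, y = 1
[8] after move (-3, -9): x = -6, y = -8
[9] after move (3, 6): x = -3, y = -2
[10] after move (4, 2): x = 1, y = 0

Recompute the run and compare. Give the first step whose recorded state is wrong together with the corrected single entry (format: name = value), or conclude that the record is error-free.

Recomputing the run from the initial state:
step 1: x = 1, y = 4
step 2: x = -3, y = 11
step 3: x = -8, y = 5
step 4: x = 0, y = -4
step 5: x = -5, y = 2
step 6: x = -2, y = -2
step 7: x = -3, y = 1
step 8: x = -6, y = -8
step 9: x = -3, y = -2
step 10: x = 1, y = 0
This matches the record at every step.

no error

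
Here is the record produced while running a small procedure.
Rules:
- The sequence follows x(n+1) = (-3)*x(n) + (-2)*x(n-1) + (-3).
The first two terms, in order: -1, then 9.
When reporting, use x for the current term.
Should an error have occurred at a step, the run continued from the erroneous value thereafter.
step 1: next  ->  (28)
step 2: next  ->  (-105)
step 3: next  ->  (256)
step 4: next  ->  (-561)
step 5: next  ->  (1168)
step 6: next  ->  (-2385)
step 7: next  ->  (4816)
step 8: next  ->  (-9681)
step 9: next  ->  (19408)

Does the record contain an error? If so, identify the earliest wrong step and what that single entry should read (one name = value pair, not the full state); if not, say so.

step 1, x = -28

Recomputing the run from the initial state:
step 1: x = -28
step 2: x = 63
step 3: x = -136
step 4: x = 279
step 5: x = -568
step 6: x = 1143
step 7: x = -2296
step 8: x = 4599
step 9: x = -9208
The first disagreement with the record is at step 1, where the value should be x = -28.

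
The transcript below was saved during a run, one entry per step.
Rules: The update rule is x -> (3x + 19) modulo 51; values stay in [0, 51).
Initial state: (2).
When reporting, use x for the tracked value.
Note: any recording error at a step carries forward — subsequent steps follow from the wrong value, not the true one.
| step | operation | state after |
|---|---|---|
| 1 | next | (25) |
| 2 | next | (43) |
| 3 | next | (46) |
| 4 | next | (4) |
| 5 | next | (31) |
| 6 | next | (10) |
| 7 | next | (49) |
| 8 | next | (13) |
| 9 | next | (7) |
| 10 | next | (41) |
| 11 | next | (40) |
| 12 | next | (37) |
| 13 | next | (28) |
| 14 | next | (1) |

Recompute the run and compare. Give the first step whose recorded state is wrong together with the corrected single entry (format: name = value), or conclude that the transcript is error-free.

Step 1: x = (3*2 + 19) mod 51 = 25 — in agreement.
Step 2: x = (3*25 + 19) mod 51 = 43 — verified.
Step 3: x = (3*43 + 19) mod 51 = 46 — agrees with the transcript.
Step 4: x = (3*46 + 19) mod 51 = 4 — same as recorded.
Step 5: x = (3*4 + 19) mod 51 = 31 — matches.
Step 6: x = (3*31 + 19) mod 51 = 10 — exactly as logged.
Step 7: x = (3*10 + 19) mod 51 = 49 — same as recorded.
Step 8: x = (3*49 + 19) mod 51 = 13 — consistent with the transcript.
Step 9: x = (3*13 + 19) mod 51 = 7 — same as recorded.
Step 10: x = (3*7 + 19) mod 51 = 40 — first mismatch against the transcript.
The earliest wrong entry is at step 10: it should read x = 40.

step 10, x = 40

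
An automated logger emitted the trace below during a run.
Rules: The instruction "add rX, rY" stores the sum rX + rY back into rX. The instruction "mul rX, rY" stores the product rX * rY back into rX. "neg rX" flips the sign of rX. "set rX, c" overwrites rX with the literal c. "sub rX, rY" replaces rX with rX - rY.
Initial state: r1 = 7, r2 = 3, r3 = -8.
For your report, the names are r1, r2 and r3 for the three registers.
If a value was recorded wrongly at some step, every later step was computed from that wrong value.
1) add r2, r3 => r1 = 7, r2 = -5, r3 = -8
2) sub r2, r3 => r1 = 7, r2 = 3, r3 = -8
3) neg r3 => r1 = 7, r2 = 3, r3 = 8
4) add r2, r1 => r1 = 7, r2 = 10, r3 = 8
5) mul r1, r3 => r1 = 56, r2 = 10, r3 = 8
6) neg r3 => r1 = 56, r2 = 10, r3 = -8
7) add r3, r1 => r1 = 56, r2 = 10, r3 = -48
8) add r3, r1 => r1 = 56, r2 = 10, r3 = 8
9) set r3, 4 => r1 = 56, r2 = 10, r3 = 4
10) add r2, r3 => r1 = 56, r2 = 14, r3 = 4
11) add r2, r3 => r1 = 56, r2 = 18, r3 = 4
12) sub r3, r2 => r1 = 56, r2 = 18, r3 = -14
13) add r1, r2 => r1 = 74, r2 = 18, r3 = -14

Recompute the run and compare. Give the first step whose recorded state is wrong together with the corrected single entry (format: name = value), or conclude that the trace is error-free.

step 7, r3 = 48

1. r2 = 3 + -8 = -5 (in agreement)
2. r2 = -5 - -8 = 3 (confirmed correct)
3. r3 = -(-8) = 8 (checks out)
4. r2 = 3 + 7 = 10 (agrees with the trace)
5. r1 = 7 * 8 = 56 (in agreement)
6. r3 = -(8) = -8 (agrees with the trace)
7. r3 = -8 + 56 = 48 (the entry is off here)
First deviation found at step 7; the corrected entry is r3 = 48.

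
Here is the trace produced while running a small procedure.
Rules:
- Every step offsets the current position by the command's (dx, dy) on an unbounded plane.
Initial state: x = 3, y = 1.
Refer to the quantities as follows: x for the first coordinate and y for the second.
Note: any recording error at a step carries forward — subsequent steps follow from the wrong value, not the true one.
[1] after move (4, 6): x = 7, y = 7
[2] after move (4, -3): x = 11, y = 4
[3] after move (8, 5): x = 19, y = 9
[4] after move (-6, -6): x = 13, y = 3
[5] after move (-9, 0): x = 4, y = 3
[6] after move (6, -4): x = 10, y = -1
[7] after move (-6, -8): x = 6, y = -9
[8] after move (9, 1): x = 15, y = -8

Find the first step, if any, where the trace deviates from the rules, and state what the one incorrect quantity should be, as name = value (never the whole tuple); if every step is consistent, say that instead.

step 7, x = 4

Recomputing the run from the initial state:
step 1: x = 7, y = 7
step 2: x = 11, y = 4
step 3: x = 19, y = 9
step 4: x = 13, y = 3
step 5: x = 4, y = 3
step 6: x = 10, y = -1
step 7: x = 4, y = -9
step 8: x = 13, y = -8
The first disagreement with the trace is at step 7, where the value should be x = 4.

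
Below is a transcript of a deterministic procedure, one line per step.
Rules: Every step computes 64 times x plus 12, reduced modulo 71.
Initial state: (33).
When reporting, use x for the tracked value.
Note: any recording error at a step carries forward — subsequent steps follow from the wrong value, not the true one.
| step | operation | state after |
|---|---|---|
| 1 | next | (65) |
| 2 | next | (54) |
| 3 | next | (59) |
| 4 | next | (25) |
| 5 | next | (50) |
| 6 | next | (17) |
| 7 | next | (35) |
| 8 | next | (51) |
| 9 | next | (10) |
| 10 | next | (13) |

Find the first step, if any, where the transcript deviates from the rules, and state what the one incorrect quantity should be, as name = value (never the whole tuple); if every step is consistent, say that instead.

Recomputing the run from the initial state:
step 1: x = 65
step 2: x = 54
step 3: x = 60
step 4: x = 18
step 5: x = 28
step 6: x = 29
step 7: x = 22
step 8: x = 0
step 9: x = 12
step 10: x = 70
The first disagreement with the transcript is at step 3, where the value should be x = 60.

step 3, x = 60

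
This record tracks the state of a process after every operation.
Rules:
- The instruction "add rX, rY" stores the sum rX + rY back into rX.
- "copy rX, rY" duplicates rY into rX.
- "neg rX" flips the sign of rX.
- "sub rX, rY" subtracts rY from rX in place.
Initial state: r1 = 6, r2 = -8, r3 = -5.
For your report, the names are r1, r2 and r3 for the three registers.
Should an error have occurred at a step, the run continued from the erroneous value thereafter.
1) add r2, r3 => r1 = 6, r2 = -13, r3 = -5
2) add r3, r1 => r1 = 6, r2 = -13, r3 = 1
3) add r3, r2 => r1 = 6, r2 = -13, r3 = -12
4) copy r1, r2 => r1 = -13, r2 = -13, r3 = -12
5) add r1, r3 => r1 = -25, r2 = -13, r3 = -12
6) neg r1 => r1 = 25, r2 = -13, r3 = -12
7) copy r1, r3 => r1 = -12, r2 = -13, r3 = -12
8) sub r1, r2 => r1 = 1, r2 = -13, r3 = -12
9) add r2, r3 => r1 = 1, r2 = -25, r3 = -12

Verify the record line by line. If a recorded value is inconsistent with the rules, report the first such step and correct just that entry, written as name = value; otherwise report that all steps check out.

no error

Recomputing the run from the initial state:
step 1: r1 = 6, r2 = -13, r3 = -5
step 2: r1 = 6, r2 = -13, r3 = 1
step 3: r1 = 6, r2 = -13, r3 = -12
step 4: r1 = -13, r2 = -13, r3 = -12
step 5: r1 = -25, r2 = -13, r3 = -12
step 6: r1 = 25, r2 = -13, r3 = -12
step 7: r1 = -12, r2 = -13, r3 = -12
step 8: r1 = 1, r2 = -13, r3 = -12
step 9: r1 = 1, r2 = -25, r3 = -12
This matches the record at every step.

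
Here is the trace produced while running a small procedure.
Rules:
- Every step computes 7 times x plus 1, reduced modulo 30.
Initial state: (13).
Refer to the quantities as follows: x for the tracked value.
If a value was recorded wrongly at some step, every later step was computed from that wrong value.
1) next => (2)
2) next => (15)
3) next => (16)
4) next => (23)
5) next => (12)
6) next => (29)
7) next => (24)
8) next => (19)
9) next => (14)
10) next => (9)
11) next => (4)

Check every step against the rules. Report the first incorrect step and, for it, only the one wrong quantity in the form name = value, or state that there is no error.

step 6, x = 25

Recomputing the run from the initial state:
step 1: x = 2
step 2: x = 15
step 3: x = 16
step 4: x = 23
step 5: x = 12
step 6: x = 25
step 7: x = 26
step 8: x = 3
step 9: x = 22
step 10: x = 5
step 11: x = 6
The first disagreement with the trace is at step 6, where the value should be x = 25.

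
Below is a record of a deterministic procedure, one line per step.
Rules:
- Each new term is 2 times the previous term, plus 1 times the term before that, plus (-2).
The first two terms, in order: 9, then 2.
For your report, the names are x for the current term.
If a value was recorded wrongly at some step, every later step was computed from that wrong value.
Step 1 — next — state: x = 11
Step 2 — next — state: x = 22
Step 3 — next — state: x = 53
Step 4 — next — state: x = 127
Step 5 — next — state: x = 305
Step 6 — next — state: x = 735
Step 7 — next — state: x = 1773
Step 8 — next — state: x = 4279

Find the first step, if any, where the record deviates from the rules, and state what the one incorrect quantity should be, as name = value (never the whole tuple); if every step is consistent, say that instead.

Recomputing the run from the initial state:
step 1: x = 11
step 2: x = 22
step 3: x = 53
step 4: x = 126
step 5: x = 303
step 6: x = 730
step 7: x = 1761
step 8: x = 4250
The first disagreement with the record is at step 4, where the value should be x = 126.

step 4, x = 126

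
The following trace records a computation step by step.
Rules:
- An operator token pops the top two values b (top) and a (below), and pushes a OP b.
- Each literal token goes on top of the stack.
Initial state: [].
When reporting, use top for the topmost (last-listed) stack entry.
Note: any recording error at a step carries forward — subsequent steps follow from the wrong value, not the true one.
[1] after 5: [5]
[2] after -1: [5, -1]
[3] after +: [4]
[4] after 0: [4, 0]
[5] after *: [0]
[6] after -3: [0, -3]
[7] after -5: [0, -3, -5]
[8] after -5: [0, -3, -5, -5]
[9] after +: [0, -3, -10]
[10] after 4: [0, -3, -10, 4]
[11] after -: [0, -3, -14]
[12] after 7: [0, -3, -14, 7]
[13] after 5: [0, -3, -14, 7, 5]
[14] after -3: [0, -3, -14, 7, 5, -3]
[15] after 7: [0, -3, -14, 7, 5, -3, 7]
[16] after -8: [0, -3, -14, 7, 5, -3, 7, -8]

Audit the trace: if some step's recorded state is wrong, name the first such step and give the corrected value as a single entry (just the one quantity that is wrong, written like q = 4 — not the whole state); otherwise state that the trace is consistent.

no error

Recomputing the run from the initial state:
step 1: [5]
step 2: [5, -1]
step 3: [4]
step 4: [4, 0]
step 5: [0]
step 6: [0, -3]
step 7: [0, -3, -5]
step 8: [0, -3, -5, -5]
step 9: [0, -3, -10]
step 10: [0, -3, -10, 4]
step 11: [0, -3, -14]
step 12: [0, -3, -14, 7]
step 13: [0, -3, -14, 7, 5]
step 14: [0, -3, -14, 7, 5, -3]
step 15: [0, -3, -14, 7, 5, -3, 7]
step 16: [0, -3, -14, 7, 5, -3, 7, -8]
This matches the trace at every step.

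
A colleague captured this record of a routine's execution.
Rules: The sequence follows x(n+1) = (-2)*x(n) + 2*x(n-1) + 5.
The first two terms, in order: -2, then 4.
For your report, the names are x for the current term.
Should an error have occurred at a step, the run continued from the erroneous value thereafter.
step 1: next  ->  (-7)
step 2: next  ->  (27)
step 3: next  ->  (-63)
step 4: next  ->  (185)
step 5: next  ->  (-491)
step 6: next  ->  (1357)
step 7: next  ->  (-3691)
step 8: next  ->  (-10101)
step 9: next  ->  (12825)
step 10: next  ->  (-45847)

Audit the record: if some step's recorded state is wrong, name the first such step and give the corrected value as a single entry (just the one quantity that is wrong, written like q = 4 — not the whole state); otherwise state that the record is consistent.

step 1: x = -2*(4) + (2)*(-2) + (5) = -7 -> agrees with the record
step 2: x = -2*(-7) + (2)*(4) + (5) = 27 -> confirmed correct
step 3: x = -2*(27) + (2)*(-7) + (5) = -63 -> verified
step 4: x = -2*(-63) + (2)*(27) + (5) = 185 -> same as recorded
step 5: x = -2*(185) + (2)*(-63) + (5) = -491 -> matches
step 6: x = -2*(-491) + (2)*(185) + (5) = 1357 -> agrees with the record
step 7: x = -2*(1357) + (2)*(-491) + (5) = -3691 -> same as recorded
step 8: x = -2*(-3691) + (2)*(1357) + (5) = 10101 -> a discrepancy with the record
First incorrect step: 8; the correct value is x = 10101.

step 8, x = 10101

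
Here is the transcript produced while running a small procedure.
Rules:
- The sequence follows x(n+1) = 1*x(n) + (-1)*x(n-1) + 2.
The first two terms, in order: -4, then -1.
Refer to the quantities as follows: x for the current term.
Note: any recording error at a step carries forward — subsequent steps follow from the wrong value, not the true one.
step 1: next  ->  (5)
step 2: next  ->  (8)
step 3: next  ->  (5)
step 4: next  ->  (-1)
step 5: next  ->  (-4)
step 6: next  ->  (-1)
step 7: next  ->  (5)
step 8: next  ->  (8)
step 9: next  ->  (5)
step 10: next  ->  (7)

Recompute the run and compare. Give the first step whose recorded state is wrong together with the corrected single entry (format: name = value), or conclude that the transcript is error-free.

step 10, x = -1

Recomputing the run from the initial state:
step 1: x = 5
step 2: x = 8
step 3: x = 5
step 4: x = -1
step 5: x = -4
step 6: x = -1
step 7: x = 5
step 8: x = 8
step 9: x = 5
step 10: x = -1
The first disagreement with the transcript is at step 10, where the value should be x = -1.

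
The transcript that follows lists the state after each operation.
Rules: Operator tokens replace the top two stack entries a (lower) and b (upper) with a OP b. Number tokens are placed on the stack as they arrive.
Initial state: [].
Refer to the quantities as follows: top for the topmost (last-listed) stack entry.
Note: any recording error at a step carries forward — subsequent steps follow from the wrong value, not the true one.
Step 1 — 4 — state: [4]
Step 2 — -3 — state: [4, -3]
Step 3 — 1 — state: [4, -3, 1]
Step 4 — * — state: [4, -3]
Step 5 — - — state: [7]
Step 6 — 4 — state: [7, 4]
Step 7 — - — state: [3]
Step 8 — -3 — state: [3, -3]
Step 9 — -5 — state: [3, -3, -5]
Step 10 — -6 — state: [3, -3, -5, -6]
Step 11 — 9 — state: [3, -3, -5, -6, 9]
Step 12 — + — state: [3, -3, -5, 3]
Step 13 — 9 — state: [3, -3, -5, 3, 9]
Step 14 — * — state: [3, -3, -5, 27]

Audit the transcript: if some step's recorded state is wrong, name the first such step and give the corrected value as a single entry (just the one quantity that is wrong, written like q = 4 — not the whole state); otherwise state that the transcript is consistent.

1. push 4: top = 4 (verified)
2. push -3: top = -3 (confirmed correct)
3. push 1: top = 1 (exactly as logged)
4. -3 * 1 = -3 (verified)
5. 4 - -3 = 7 (agrees with the transcript)
6. push 4: top = 4 (verified)
7. 7 - 4 = 3 (same as recorded)
8. push -3: top = -3 (in agreement)
9. push -5: top = -5 (matches)
10. push -6: top = -6 (agrees with the transcript)
11. push 9: top = 9 (exactly as logged)
12. -6 + 9 = 3 (exactly as logged)
13. push 9: top = 9 (verified)
14. 3 * 9 = 27 (agrees with the transcript)
Nothing is out of place; the run is error-free.

no error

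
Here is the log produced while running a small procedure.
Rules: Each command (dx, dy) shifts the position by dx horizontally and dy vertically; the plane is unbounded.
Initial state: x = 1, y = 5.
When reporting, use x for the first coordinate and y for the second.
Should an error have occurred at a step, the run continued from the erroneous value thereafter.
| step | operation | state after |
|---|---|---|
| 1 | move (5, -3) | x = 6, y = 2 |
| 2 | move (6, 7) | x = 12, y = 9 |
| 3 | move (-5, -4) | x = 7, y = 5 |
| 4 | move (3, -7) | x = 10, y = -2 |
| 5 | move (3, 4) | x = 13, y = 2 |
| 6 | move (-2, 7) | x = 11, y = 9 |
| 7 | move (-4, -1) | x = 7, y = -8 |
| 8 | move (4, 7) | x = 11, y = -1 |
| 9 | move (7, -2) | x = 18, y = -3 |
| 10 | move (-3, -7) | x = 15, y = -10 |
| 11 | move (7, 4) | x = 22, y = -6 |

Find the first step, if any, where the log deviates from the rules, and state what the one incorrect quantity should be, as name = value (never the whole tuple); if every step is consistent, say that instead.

1. x = 1 + (5) = 6, y = 5 + (-3) = 2 (same as recorded)
2. x = 6 + (6) = 12, y = 2 + (7) = 9 (no discrepancy)
3. x = 12 + (-5) = 7, y = 9 + (-4) = 5 (in agreement)
4. x = 7 + (3) = 10, y = 5 + (-7) = -2 (no discrepancy)
5. x = 10 + (3) = 13, y = -2 + (4) = 2 (verified)
6. x = 13 + (-2) = 11, y = 2 + (7) = 9 (exactly as logged)
7. x = 11 + (-4) = 7, y = 9 + (-1) = 8 (a discrepancy with the log)
That makes step 7 the first incorrect line — y = 8 is what it should show.

step 7, y = 8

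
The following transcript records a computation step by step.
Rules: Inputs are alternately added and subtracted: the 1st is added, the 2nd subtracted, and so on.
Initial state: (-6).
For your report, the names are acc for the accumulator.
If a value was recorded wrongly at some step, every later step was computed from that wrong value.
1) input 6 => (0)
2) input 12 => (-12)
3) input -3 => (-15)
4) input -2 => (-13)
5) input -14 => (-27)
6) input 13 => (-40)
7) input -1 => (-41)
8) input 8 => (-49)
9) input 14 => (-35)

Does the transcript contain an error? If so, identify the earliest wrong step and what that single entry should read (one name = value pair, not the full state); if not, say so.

no error

step 1: acc = -6 + 6 = 0 -> no discrepancy
step 2: acc = 0 - 12 = -12 -> checks out
step 3: acc = -12 + -3 = -15 -> verified
step 4: acc = -15 - -2 = -13 -> exactly as logged
step 5: acc = -13 + -14 = -27 -> matches
step 6: acc = -27 - 13 = -40 -> checks out
step 7: acc = -40 + -1 = -41 -> no discrepancy
step 8: acc = -41 - 8 = -49 -> no discrepancy
step 9: acc = -49 + 14 = -35 -> in agreement
Each recorded entry agrees with the recomputation.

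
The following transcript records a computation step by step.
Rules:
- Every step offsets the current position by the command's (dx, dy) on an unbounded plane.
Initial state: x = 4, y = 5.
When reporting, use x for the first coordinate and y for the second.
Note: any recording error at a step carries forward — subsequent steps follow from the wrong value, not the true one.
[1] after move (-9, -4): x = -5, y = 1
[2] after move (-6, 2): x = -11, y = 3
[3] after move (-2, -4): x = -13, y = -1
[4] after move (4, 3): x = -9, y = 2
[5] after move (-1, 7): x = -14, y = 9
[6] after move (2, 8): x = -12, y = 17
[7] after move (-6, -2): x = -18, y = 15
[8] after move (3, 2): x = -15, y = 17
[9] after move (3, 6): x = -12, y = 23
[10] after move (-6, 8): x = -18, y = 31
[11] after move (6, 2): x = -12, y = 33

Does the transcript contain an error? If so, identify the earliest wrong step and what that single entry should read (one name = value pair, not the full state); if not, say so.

step 1: x = 4 + (-9) = -5, y = 5 + (-4) = 1 -> same as recorded
step 2: x = -5 + (-6) = -11, y = 1 + (2) = 3 -> exactly as logged
step 3: x = -11 + (-2) = -13, y = 3 + (-4) = -1 -> no discrepancy
step 4: x = -13 + (4) = -9, y = -1 + (3) = 2 -> confirmed correct
step 5: x = -9 + (-1) = -10, y = 2 + (7) = 9 -> not what was recorded
First incorrect step: 5; the correct value is x = -10.

step 5, x = -10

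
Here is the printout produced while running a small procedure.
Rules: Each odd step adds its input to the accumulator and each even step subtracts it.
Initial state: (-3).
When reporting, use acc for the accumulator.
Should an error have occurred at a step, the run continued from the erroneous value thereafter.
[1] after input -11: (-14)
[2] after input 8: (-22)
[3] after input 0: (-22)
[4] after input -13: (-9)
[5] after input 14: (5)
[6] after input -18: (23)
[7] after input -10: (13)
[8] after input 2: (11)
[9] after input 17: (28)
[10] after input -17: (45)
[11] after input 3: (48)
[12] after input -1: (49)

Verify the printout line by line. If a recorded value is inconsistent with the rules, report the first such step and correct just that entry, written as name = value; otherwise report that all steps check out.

Step 1: acc = -3 + -11 = -14 — agrees with the printout.
Step 2: acc = -14 - 8 = -22 — exactly as logged.
Step 3: acc = -22 + 0 = -22 — matches.
Step 4: acc = -22 - -13 = -9 — no discrepancy.
Step 5: acc = -9 + 14 = 5 — confirmed correct.
Step 6: acc = 5 - -18 = 23 — confirmed correct.
Step 7: acc = 23 + -10 = 13 — in agreement.
Step 8: acc = 13 - 2 = 11 — confirmed correct.
Step 9: acc = 11 + 17 = 28 — matches.
Step 10: acc = 28 - -17 = 45 — confirmed correct.
Step 11: acc = 45 + 3 = 48 — exactly as logged.
Step 12: acc = 48 - -1 = 49 — checks out.
All steps check out; nothing to correct.

no error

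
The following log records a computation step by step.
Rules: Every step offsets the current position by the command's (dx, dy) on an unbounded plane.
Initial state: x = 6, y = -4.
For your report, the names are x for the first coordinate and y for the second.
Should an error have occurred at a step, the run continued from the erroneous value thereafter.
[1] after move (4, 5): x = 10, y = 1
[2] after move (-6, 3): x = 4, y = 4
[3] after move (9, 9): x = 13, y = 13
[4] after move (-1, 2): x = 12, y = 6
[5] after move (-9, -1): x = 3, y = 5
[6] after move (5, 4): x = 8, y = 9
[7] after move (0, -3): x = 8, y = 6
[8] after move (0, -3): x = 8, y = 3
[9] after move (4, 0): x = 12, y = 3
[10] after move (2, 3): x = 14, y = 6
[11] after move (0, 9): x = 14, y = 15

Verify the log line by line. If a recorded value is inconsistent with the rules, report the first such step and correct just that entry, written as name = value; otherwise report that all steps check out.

step 4, y = 15

1. x = 6 + (4) = 10, y = -4 + (5) = 1 (exactly as logged)
2. x = 10 + (-6) = 4, y = 1 + (3) = 4 (agrees with the log)
3. x = 4 + (9) = 13, y = 4 + (9) = 13 (checks out)
4. x = 13 + (-1) = 12, y = 13 + (2) = 15 (a discrepancy with the log)
The audit stops at step 4: the recorded entry is wrong and should be y = 15.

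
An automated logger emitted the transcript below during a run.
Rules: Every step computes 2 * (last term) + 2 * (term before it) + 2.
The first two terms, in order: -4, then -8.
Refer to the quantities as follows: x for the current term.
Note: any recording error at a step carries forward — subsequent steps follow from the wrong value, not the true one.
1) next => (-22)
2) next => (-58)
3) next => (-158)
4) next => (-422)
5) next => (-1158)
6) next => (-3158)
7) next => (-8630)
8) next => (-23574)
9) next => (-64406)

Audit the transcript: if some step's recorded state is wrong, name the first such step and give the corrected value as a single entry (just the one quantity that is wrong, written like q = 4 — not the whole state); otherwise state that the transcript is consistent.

Recomputing the run from the initial state:
step 1: x = -22
step 2: x = -58
step 3: x = -158
step 4: x = -430
step 5: x = -1174
step 6: x = -3206
step 7: x = -8758
step 8: x = -23926
step 9: x = -65366
The first disagreement with the transcript is at step 4, where the value should be x = -430.

step 4, x = -430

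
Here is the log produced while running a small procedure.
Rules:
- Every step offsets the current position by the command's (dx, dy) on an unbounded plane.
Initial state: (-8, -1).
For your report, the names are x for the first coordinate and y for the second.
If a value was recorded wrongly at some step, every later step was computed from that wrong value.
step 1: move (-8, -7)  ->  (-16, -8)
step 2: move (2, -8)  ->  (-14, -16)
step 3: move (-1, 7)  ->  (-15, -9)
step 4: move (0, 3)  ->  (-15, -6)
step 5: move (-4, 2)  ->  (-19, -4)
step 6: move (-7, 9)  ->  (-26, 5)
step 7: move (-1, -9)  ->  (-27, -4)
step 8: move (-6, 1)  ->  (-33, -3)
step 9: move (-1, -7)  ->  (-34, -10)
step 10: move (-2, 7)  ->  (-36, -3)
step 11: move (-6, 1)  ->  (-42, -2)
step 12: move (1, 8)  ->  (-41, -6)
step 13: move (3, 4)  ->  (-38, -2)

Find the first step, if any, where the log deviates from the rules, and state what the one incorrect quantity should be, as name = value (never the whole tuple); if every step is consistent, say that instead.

Recomputing the run from the initial state:
step 1: x = -16, y = -8
step 2: x = -14, y = -16
step 3: x = -15, y = -9
step 4: x = -15, y = -6
step 5: x = -19, y = -4
step 6: x = -26, y = 5
step 7: x = -27, y = -4
step 8: x = -33, y = -3
step 9: x = -34, y = -10
step 10: x = -36, y = -3
step 11: x = -42, y = -2
step 12: x = -41, y = 6
step 13: x = -38, y = 10
The first disagreement with the log is at step 12, where the value should be y = 6.

step 12, y = 6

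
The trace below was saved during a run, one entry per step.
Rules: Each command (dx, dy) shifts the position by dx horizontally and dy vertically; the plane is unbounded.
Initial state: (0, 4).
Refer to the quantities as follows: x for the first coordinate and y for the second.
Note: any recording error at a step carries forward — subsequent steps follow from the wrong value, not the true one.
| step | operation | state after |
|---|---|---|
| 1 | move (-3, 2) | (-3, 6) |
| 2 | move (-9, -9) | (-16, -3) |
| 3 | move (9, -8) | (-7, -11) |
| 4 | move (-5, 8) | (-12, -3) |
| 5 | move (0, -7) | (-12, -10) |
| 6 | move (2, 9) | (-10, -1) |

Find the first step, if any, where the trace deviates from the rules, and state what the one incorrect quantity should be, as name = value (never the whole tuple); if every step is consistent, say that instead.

step 2, x = -12

Step 1: x = 0 + (-3) = -3, y = 4 + (2) = 6 — confirmed correct.
Step 2: x = -3 + (-9) = -12, y = 6 + (-9) = -3 — the trace disagrees here.
The earliest wrong entry is at step 2: it should read x = -12.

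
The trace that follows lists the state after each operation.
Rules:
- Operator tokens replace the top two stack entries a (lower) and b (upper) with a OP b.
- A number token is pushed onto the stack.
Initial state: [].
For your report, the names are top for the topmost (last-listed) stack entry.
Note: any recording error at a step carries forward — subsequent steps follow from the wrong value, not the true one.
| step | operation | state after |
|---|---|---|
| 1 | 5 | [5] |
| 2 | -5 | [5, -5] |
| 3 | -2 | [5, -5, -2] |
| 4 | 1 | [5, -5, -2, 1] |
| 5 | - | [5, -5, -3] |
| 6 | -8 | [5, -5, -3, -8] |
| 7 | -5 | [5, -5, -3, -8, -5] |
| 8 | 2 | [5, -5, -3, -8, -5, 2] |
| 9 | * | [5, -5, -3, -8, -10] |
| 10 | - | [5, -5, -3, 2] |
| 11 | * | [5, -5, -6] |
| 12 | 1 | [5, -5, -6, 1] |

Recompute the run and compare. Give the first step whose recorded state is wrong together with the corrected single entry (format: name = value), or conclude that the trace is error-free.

no error

Step 1: push 5: top = 5 — verified.
Step 2: push -5: top = -5 — verified.
Step 3: push -2: top = -2 — confirmed correct.
Step 4: push 1: top = 1 — matches.
Step 5: -2 - 1 = -3 — consistent with the trace.
Step 6: push -8: top = -8 — agrees with the trace.
Step 7: push -5: top = -5 — checks out.
Step 8: push 2: top = 2 — same as recorded.
Step 9: -5 * 2 = -10 — no discrepancy.
Step 10: -8 - -10 = 2 — same as recorded.
Step 11: -3 * 2 = -6 — consistent with the trace.
Step 12: push 1: top = 1 — exactly as logged.
All entries verified; no error found.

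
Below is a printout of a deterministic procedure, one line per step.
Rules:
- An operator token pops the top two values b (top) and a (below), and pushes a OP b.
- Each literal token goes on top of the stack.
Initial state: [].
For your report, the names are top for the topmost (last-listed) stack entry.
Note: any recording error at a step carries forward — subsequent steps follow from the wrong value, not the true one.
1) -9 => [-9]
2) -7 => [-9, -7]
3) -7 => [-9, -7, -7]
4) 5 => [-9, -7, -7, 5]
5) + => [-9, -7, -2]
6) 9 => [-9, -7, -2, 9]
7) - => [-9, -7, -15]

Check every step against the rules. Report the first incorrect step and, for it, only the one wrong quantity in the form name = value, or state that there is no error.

step 7, top = -11

Recomputing the run from the initial state:
step 1: [-9]
step 2: [-9, -7]
step 3: [-9, -7, -7]
step 4: [-9, -7, -7, 5]
step 5: [-9, -7, -2]
step 6: [-9, -7, -2, 9]
step 7: [-9, -7, -11]
The first disagreement with the printout is at step 7, where the value should be top = -11.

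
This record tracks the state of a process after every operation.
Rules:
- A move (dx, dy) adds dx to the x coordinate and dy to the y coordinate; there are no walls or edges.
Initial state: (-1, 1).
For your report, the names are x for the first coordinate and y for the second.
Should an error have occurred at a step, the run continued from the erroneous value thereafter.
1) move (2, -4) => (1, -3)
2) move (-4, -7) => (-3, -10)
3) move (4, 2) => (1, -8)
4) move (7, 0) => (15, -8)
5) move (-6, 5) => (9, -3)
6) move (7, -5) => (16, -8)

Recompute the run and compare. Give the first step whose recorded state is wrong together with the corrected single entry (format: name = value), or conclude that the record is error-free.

step 4, x = 8

Recomputing the run from the initial state:
step 1: x = 1, y = -3
step 2: x = -3, y = -10
step 3: x = 1, y = -8
step 4: x = 8, y = -8
step 5: x = 2, y = -3
step 6: x = 9, y = -8
The first disagreement with the record is at step 4, where the value should be x = 8.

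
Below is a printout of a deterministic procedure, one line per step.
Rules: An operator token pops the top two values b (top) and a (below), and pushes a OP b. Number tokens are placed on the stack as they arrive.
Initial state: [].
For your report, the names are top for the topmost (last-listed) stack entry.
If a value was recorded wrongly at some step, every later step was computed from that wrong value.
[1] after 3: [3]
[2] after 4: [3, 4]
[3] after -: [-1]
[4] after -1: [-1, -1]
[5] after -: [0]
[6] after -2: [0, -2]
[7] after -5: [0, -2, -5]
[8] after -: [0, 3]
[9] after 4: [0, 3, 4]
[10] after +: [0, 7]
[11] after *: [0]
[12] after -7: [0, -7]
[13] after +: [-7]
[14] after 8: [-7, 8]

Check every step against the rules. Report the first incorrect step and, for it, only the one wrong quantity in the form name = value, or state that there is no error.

no error

step 1: push 3: top = 3 -> no discrepancy
step 2: push 4: top = 4 -> in agreement
step 3: 3 - 4 = -1 -> checks out
step 4: push -1: top = -1 -> verified
step 5: -1 - -1 = 0 -> exactly as logged
step 6: push -2: top = -2 -> confirmed correct
step 7: push -5: top = -5 -> checks out
step 8: -2 - -5 = 3 -> matches
step 9: push 4: top = 4 -> verified
step 10: 3 + 4 = 7 -> agrees with the printout
step 11: 0 * 7 = 0 -> checks out
step 12: push -7: top = -7 -> confirmed correct
step 13: 0 + -7 = -7 -> exactly as logged
step 14: push 8: top = 8 -> confirmed correct
Each recorded entry agrees with the recomputation.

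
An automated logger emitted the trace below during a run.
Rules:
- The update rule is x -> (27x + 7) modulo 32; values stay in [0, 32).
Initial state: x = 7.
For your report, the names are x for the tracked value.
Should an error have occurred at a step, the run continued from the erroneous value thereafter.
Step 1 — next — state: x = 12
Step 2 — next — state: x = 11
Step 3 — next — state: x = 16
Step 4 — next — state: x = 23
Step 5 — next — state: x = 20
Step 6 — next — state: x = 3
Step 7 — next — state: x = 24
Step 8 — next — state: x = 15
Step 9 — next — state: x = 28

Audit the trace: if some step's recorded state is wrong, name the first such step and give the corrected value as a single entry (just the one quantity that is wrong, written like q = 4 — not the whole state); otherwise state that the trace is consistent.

step 1, x = 4

Step 1: x = (27*7 + 7) mod 32 = 4 — the entry is off here.
Step 1 is the first one off; corrected, x = 4.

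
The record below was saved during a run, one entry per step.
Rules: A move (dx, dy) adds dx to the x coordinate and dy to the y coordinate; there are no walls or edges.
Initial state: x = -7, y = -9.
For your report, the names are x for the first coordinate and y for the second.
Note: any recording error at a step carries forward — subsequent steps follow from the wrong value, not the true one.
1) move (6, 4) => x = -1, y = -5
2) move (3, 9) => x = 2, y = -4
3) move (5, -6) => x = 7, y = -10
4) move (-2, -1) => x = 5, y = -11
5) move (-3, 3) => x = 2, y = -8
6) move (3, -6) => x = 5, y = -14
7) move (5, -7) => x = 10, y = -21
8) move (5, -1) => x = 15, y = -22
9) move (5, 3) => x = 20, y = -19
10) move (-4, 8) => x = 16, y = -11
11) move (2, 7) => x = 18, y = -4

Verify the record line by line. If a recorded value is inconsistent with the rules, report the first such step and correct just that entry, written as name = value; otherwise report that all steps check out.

step 1: x = -7 + (6) = -1, y = -9 + (4) = -5 -> agrees with the record
step 2: x = -1 + (3) = 2, y = -5 + (9) = 4 -> this is not what the record shows
That makes step 2 the first incorrect line — y = 4 is what it should show.

step 2, y = 4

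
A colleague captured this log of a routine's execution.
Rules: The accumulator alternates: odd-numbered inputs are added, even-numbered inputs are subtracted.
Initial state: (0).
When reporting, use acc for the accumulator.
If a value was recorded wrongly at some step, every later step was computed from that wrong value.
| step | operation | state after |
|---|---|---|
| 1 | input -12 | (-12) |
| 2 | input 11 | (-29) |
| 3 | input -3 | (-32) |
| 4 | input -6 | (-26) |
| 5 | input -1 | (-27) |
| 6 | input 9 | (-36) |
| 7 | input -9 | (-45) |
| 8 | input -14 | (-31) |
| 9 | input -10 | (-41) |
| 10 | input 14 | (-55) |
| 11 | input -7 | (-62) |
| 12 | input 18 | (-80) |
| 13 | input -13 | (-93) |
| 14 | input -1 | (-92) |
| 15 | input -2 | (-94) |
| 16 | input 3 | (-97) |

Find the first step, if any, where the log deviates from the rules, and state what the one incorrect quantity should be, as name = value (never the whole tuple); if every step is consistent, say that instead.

step 2, acc = -23

Step 1: acc = 0 + -12 = -12 — exactly as logged.
Step 2: acc = -12 - 11 = -23 — not what was recorded.
That makes step 2 the first incorrect line — acc = -23 is what it should show.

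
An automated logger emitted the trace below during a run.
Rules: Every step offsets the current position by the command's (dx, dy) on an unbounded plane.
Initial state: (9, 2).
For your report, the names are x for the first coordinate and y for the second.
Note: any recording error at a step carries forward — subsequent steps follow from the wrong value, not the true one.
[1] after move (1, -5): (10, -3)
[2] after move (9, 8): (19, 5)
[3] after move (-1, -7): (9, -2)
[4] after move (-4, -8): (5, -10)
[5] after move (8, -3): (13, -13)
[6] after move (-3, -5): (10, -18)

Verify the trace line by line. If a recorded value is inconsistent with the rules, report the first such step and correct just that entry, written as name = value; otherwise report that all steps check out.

step 3, x = 18

Recomputing the run from the initial state:
step 1: x = 10, y = -3
step 2: x = 19, y = 5
step 3: x = 18, y = -2
step 4: x = 14, y = -10
step 5: x = 22, y = -13
step 6: x = 19, y = -18
The first disagreement with the trace is at step 3, where the value should be x = 18.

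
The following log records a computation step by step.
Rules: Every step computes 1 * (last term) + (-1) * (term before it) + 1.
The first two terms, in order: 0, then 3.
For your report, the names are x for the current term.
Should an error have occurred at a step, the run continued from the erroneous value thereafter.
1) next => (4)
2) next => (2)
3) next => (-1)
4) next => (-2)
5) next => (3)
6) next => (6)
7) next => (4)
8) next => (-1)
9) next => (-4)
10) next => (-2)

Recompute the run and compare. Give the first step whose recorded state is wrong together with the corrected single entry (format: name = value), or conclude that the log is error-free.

step 5, x = 0

1. x = 1*(3) + (-1)*(0) + (1) = 4 (same as recorded)
2. x = 1*(4) + (-1)*(3) + (1) = 2 (confirmed correct)
3. x = 1*(2) + (-1)*(4) + (1) = -1 (in agreement)
4. x = 1*(-1) + (-1)*(2) + (1) = -2 (verified)
5. x = 1*(-2) + (-1)*(-1) + (1) = 0 (not what was recorded)
The audit stops at step 5: the recorded entry is wrong and should be x = 0.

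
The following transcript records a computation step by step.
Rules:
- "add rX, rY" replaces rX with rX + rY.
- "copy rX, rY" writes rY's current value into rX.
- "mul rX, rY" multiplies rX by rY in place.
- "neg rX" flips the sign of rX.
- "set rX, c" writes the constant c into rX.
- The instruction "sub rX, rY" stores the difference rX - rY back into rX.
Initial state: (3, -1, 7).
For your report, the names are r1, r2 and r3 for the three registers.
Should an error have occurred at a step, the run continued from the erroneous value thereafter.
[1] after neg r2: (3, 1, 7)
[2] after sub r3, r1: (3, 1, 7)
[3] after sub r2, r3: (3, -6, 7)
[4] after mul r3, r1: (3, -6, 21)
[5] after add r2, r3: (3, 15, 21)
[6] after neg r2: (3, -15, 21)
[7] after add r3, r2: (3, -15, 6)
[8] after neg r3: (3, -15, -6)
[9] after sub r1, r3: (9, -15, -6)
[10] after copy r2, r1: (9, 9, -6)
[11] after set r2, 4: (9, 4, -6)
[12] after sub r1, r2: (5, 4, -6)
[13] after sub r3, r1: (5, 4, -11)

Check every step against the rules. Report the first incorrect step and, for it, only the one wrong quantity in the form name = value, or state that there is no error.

step 2, r3 = 4

1. r2 = -(-1) = 1 (matches)
2. r3 = 7 - 3 = 4 (the transcript disagrees here)
The earliest wrong entry is at step 2: it should read r3 = 4.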